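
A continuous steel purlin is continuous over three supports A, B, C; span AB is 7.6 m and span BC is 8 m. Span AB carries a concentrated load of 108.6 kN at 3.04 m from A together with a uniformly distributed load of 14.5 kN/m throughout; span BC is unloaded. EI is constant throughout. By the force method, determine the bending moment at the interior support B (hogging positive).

M_B = 118.6 kN·m

Insert a hinge at B; M_B is the redundant, and each span becomes simply supported.
Discontinuity in slope at B on the released structure — sum the simple-span end rotations:
  span AB: point load 108.6 at a = 3.04: Pab(L + a)/(6LEI) = 351.3/EI
  span AB: UDL 14.5: wL³/(24EI) = 265.2/EI
  relative rotation θ_0 = (616.5 + 0)/EI = 616.5/EI
A unit hogging moment at B produces rotation L₁/(3EI) + L₂/(3EI) = 5.2/EI.
Slope continuity at B: θ_0 = M_B·5.2/EI, so M_B = 616.5/5.2 = 118.6 kN·m (hogging).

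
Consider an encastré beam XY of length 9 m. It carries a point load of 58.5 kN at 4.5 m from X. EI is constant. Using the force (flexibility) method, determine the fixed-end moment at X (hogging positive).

M_X = 65.81 kN·m

Take the two fixed-end moments M_X, M_Y as redundants; the released structure is the simple span XY.
Simple-span end rotations at X and Y under the given loads:
  at X: point load 58.5 at a = 4.5: Pab(L + b)/(6LEI) = 296.2/EI
  at Y: point load 58.5 at a = 4.5: Pab(L + a)/(6LEI) = 296.2/EI
  θ_X0 = 296.2/EI,  θ_Y0 = 296.2/EI
Flexibility coefficients: a unit moment at one end gives L/(3EI) there and L/(6EI) at the far end, so f₁₁ = f₂₂ = 3/EI and f₁₂ = f₂₁ = 1.5/EI.
Compatibility — zero rotation at each built-in end:
  3 M_X + 1.5 M_Y = 296.2
  1.5 M_X + 3 M_Y = 296.2
Solving the pair gives M_X = 65.81 kN·m and M_Y = 65.81 kN·m (hogging).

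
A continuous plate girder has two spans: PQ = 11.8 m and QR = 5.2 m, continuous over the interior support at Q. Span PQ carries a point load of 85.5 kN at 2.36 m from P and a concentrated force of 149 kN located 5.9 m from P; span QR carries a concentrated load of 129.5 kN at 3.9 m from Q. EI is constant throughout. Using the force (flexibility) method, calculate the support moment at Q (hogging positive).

Take M_Q as the redundant. Released structure: two simple spans PQ and QR with a hinge at Q.
End slopes at the hinge Q, treating each span as simply supported:
  span PQ: point load 85.5 at a = 2.36: Pab(L + a)/(6LEI) = 381/EI
  span PQ: point load 149 at a = 5.9: Pab(L + a)/(6LEI) = 1297/EI
  span QR: point load 129.5 at a = 3.9: Pab(L + b)/(6LEI) = 136.8/EI
  relative rotation θ_0 = (1678 + 136.8)/EI = 1814/EI
A unit hogging moment at Q produces rotation L₁/(3EI) + L₂/(3EI) = 5.667/EI.
Compatibility: M_Q·(L₁+L₂)/(3EI) = θ_0, giving M_Q = 320.2 kN·m (hogging).

M_Q = 320.2 kN·m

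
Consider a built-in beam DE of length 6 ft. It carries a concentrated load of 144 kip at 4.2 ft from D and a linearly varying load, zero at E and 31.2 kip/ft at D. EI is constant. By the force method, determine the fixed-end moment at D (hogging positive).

M_D = 110.6 kip·ft

Release both end moments; the primary structure is a simply-supported span DE with redundants M_D and M_E.
Simple-span end rotations at D and E under the given loads:
  at D: point load 144 at a = 4.2: Pab(L + b)/(6LEI) = 235.9/EI
  at E: point load 144 at a = 4.2: Pab(L + a)/(6LEI) = 308.4/EI
  at D: triangular load, peak 31.2: w₀L³/(45EI) = 149.8/EI
  at E: triangular load, peak 31.2: 7w₀L³/(360EI) = 131/EI
  θ_D0 = 385.6/EI,  θ_E0 = 439.5/EI
Flexibility coefficients: a unit moment at one end gives L/(3EI) there and L/(6EI) at the far end, so f₁₁ = f₂₂ = 2/EI and f₁₂ = f₂₁ = 1/EI.
Compatibility — zero rotation at each built-in end:
  2 M_D + 1 M_E = 385.6
  1 M_D + 2 M_E = 439.5
Solving the pair gives M_D = 110.6 kip·ft and M_E = 164.4 kip·ft (hogging).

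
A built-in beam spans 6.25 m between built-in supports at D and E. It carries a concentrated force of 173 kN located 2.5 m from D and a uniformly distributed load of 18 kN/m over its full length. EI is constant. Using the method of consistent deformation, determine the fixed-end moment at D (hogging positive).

M_D = 214.3 kN·m

Take the two fixed-end moments M_D, M_E as redundants; the released structure is the simple span DE.
Simple-span end rotations at D and E under the given loads:
  at D: point load 173 at a = 2.5: Pab(L + b)/(6LEI) = 432.5/EI
  at E: point load 173 at a = 2.5: Pab(L + a)/(6LEI) = 378.4/EI
  at D: UDL 18: wL³/(24EI) = 183.1/EI
  at E: UDL 18: wL³/(24EI) = 183.1/EI
  θ_D0 = 615.6/EI,  θ_E0 = 561.5/EI
Flexibility coefficients: a unit moment at one end gives L/(3EI) there and L/(6EI) at the far end, so f₁₁ = f₂₂ = 2.083/EI and f₁₂ = f₂₁ = 1.042/EI.
Compatibility — zero rotation at each built-in end:
  2.083 M_D + 1.042 M_E = 615.6
  1.042 M_D + 2.083 M_E = 561.5
Solving the pair gives M_D = 214.3 kN·m and M_E = 162.4 kN·m (hogging).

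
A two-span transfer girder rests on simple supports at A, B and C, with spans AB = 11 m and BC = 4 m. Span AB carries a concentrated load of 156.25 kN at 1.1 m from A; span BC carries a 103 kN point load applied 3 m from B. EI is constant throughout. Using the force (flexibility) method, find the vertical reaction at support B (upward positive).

R_B = 67.03 kN

Release continuity at B by inserting a hinge; the redundant is the internal moment M_B. The primary structure is two simply-supported spans AB and BC.
Discontinuity in slope at B on the released structure — sum the simple-span end rotations:
  span AB: point load 156.25 at a = 1.1: Pab(L + a)/(6LEI) = 312/EI
  span BC: point load 103 at a = 3: Pab(L + b)/(6LEI) = 64.38/EI
  relative rotation θ_0 = (312 + 64.38)/EI = 376.3/EI
A unit hogging moment at B produces rotation L₁/(3EI) + L₂/(3EI) = 5/EI.
Slope continuity at B: θ_0 = M_B·5/EI, so M_B = 376.3/5 = 75.27 kN·m (hogging).
Span AB, ΣM about A with M_B applied at B: R_B^{AB}·11 = 171.9 + 75.27, so R_B^{AB} = 22.47 kN and R_A = 156.2 − 22.47 = 133.8 kN.
Span BC, ΣM about C: R_B^{BC}·4 = 103 + 75.27, so R_B^{BC} = 44.57 kN and R_C = 103 − 44.57 = 58.43 kN.
R_B = 22.47 + 44.57 = 67.03 kN.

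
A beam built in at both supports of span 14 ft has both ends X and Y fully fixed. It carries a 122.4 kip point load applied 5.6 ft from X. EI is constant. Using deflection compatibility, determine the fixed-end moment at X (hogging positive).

M_X = 246.8 kip·ft

Release both end moments; the primary structure is a simply-supported span XY with redundants M_X and M_Y.
End rotations of the released simple span under the applied load (×1/EI):
  at X: point load 122.4 at a = 5.6: Pab(L + b)/(6LEI) = 1535/EI
  at Y: point load 122.4 at a = 5.6: Pab(L + a)/(6LEI) = 1343/EI
  θ_X0 = 1535/EI,  θ_Y0 = 1343/EI
Flexibility coefficients: a unit moment at one end gives L/(3EI) there and L/(6EI) at the far end, so f₁₁ = f₂₂ = 4.667/EI and f₁₂ = f₂₁ = 2.333/EI.
Compatibility — zero rotation at each built-in end:
  4.667 M_X + 2.333 M_Y = 1535
  2.333 M_X + 4.667 M_Y = 1343
Solving the pair gives M_X = 246.8 kip·ft and M_Y = 164.5 kip·ft (hogging).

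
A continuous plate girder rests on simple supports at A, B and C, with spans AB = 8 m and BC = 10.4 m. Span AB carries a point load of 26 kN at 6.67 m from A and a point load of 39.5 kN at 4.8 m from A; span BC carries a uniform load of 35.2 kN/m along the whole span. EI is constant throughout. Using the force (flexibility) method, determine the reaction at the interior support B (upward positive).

R_B = 296.3 kN

Take M_B as the redundant. Released structure: two simple spans AB and BC with a hinge at B.
End slopes at the hinge B, treating each span as simply supported:
  span AB: point load 26 at a = 6.67: Pab(L + a)/(6LEI) = 70.49/EI
  span AB: point load 39.5 at a = 4.8: Pab(L + a)/(6LEI) = 161.8/EI
  span BC: UDL 35.2: wL³/(24EI) = 1650/EI
  relative rotation θ_0 = (232.3 + 1650)/EI = 1882/EI
A unit hogging moment at B produces rotation L₁/(3EI) + L₂/(3EI) = 6.133/EI.
Compatibility: M_B·(L₁+L₂)/(3EI) = θ_0, giving M_B = 306.9 kN·m (hogging).
Span AB, ΣM about A with M_B applied at B: R_B^{AB}·8 = 363 + 306.9, so R_B^{AB} = 83.74 kN and R_A = 65.5 − 83.74 = -18.24 kN.
Span BC, ΣM about C: R_B^{BC}·10.4 = 1904 + 306.9, so R_B^{BC} = 212.5 kN and R_C = 366.1 − 212.5 = 153.5 kN.
R_B = 83.74 + 212.5 = 296.3 kN.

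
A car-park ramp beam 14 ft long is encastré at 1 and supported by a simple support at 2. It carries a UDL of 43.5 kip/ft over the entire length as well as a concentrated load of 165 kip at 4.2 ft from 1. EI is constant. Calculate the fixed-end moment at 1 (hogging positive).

Release the roller at 2. Primary structure: cantilever fixed at 1.
Deflection at 2 on the released cantilever, summing each load's contribution:
  UDL 43.5: wL⁴/(8EI) = 208887/EI
  point load 165 at a = 4.2: Pa²(3L − a)/(6EI) = 18337/EI
  δ_0 = 227224/EI
Flexibility coefficient — unit upward force at 2: δ_{22} = L³/(3EI) = 914.7/EI.
The prop prevents deflection at 2: R_2 = δ_0/δ_{22} = 227224/914.7 = 248.4 kip.
Moment equilibrium about 1: M_1 = Σ(load moments about 1) − R_2·L = 4956 − 248.4×14 = 1478 kip·ft.

M_1 = 1478 kip·ft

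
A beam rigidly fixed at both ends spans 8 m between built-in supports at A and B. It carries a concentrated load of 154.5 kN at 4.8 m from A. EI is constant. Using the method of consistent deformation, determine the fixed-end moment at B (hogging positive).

Release both end moments; the primary structure is a simply-supported span AB with redundants M_A and M_B.
End rotations of the released simple span under the applied load (×1/EI):
  at A: point load 154.5 at a = 4.8: Pab(L + b)/(6LEI) = 553.7/EI
  at B: point load 154.5 at a = 4.8: Pab(L + a)/(6LEI) = 632.8/EI
  θ_A0 = 553.7/EI,  θ_B0 = 632.8/EI
Flexibility coefficients: a unit moment at one end gives L/(3EI) there and L/(6EI) at the far end, so f₁₁ = f₂₂ = 2.667/EI and f₁₂ = f₂₁ = 1.333/EI.
Compatibility — zero rotation at each built-in end:
  2.667 M_A + 1.333 M_B = 553.7
  1.333 M_A + 2.667 M_B = 632.8
Solving the pair gives M_A = 118.7 kN·m and M_B = 178 kN·m (hogging).

M_B = 178 kN·m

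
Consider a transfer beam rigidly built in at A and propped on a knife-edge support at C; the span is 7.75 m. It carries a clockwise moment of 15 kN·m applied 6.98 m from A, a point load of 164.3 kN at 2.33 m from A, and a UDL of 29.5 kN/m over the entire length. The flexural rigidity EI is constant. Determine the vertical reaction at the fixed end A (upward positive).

R_A = 284.3 kN

Release the roller at C. Primary structure: cantilever fixed at A.
Downward deflection at the released point C due to the loads:
  clockwise couple 15 at a = 6.98: M₀a(2L − a)/(2EI) = 446/EI
  point load 164.3 at a = 2.33: Pa²(3L − a)/(6EI) = 3110/EI
  UDL 29.5: wL⁴/(8EI) = 13303/EI
  δ_0 = 16859/EI
Tip deflection under a unit load at C: L³/(3EI) = 155.2/EI.
The prop prevents deflection at C: R_C = δ_0/δ_{CC} = 16859/155.2 = 108.7 kN.
Vertical equilibrium: R_A = ΣP − R_C = 392.9 − 108.7 = 284.3 kN.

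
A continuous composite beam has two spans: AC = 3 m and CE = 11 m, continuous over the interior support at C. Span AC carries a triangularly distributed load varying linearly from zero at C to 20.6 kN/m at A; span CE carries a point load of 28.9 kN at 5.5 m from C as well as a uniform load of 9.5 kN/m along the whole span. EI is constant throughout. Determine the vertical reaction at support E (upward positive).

Take M_C as the redundant. Released structure: two simple spans AC and CE with a hinge at C.
End slopes at the hinge C, treating each span as simply supported:
  span AC: triangular load, peak 20.6: 7w₀L³/(360EI) = 10.81/EI
  span CE: point load 28.9 at a = 5.5: Pab(L + b)/(6LEI) = 218.6/EI
  span CE: UDL 9.5: wL³/(24EI) = 526.9/EI
  relative rotation θ_0 = (10.81 + 745.4)/EI = 756.2/EI
A unit hogging moment at C produces rotation L₁/(3EI) + L₂/(3EI) = 4.667/EI.
Slope continuity at C: θ_0 = M_C·4.667/EI, so M_C = 756.2/4.667 = 162 kN·m (hogging).
Span CE, ΣM about E: R_C^{CE}·11 = 733.7 + 162, so R_C^{CE} = 81.43 kN and R_E = 133.4 − 81.43 = 51.97 kN.

R_E = 51.97 kN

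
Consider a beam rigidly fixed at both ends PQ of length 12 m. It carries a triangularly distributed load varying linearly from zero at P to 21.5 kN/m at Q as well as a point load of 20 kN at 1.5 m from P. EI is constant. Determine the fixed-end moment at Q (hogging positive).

M_Q = 158.1 kN·m

Release both end moments; the primary structure is a simply-supported span PQ with redundants M_P and M_Q.
End rotations of the released simple span under the applied load (×1/EI):
  at P: triangular load, peak 21.5: 7w₀L³/(360EI) = 722.4/EI
  at Q: triangular load, peak 21.5: w₀L³/(45EI) = 825.6/EI
  at P: point load 20 at a = 1.5: Pab(L + b)/(6LEI) = 98.44/EI
  at Q: point load 20 at a = 1.5: Pab(L + a)/(6LEI) = 59.06/EI
  θ_P0 = 820.8/EI,  θ_Q0 = 884.7/EI
Flexibility coefficients: a unit moment at one end gives L/(3EI) there and L/(6EI) at the far end, so f₁₁ = f₂₂ = 4/EI and f₁₂ = f₂₁ = 2/EI.
Compatibility — zero rotation at each built-in end:
  4 M_P + 2 M_Q = 820.8
  2 M_P + 4 M_Q = 884.7
Solving the pair gives M_P = 126.2 kN·m and M_Q = 158.1 kN·m (hogging).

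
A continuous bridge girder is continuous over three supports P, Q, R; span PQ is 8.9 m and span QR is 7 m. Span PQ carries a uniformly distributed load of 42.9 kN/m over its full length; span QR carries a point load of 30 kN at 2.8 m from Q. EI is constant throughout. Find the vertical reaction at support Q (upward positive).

Release continuity at Q by inserting a hinge; the redundant is the internal moment M_Q. The primary structure is two simply-supported spans PQ and QR.
End slopes at the hinge Q, treating each span as simply supported:
  span PQ: UDL 42.9: wL³/(24EI) = 1260/EI
  span QR: point load 30 at a = 2.8: Pab(L + b)/(6LEI) = 94.08/EI
  relative rotation θ_0 = (1260 + 94.08)/EI = 1354/EI
A unit hogging moment at Q produces rotation L₁/(3EI) + L₂/(3EI) = 5.3/EI.
Compatibility: M_Q·(L₁+L₂)/(3EI) = θ_0, giving M_Q = 255.5 kN·m (hogging).
Span PQ, ΣM about P with M_Q applied at Q: R_Q^{PQ}·8.9 = 1699 + 255.5, so R_Q^{PQ} = 219.6 kN and R_P = 381.8 − 219.6 = 162.2 kN.
Span QR, ΣM about R: R_Q^{QR}·7 = 126 + 255.5, so R_Q^{QR} = 54.5 kN and R_R = 30 − 54.5 = -24.5 kN.
R_Q = 219.6 + 54.5 = 274.1 kN.

R_Q = 274.1 kN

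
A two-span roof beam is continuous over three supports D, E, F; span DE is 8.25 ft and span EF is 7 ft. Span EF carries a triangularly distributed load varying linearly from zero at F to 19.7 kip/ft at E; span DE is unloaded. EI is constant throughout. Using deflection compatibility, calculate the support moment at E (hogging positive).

M_E = 29.54 kip·ft

Take M_E as the redundant. Released structure: two simple spans DE and EF with a hinge at E.
End slopes at the hinge E, treating each span as simply supported:
  span EF: triangular load, peak 19.7: w₀L³/(45EI) = 150.2/EI
  relative rotation θ_0 = (0 + 150.2)/EI = 150.2/EI
A unit hogging moment at E produces rotation L₁/(3EI) + L₂/(3EI) = 5.083/EI.
Slope continuity at E: θ_0 = M_E·5.083/EI, so M_E = 150.2/5.083 = 29.54 kip·ft (hogging).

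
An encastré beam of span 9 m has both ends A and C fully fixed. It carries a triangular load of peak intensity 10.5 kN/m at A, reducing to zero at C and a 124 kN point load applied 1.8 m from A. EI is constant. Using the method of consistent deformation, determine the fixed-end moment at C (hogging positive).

M_C = 64.06 kN·m

Take the two fixed-end moments M_A, M_C as redundants; the released structure is the simple span AC.
End rotations of the released simple span under the applied load (×1/EI):
  at A: triangular load, peak 10.5: w₀L³/(45EI) = 170.1/EI
  at C: triangular load, peak 10.5: 7w₀L³/(360EI) = 148.8/EI
  at A: point load 124 at a = 1.8: Pab(L + b)/(6LEI) = 482.1/EI
  at C: point load 124 at a = 1.8: Pab(L + a)/(6LEI) = 321.4/EI
  θ_A0 = 652.2/EI,  θ_C0 = 470.2/EI
Flexibility coefficients: a unit moment at one end gives L/(3EI) there and L/(6EI) at the far end, so f₁₁ = f₂₂ = 3/EI and f₁₂ = f₂₁ = 1.5/EI.
Compatibility — zero rotation at each built-in end:
  3 M_A + 1.5 M_C = 652.2
  1.5 M_A + 3 M_C = 470.2
Solving the pair gives M_A = 185.4 kN·m and M_C = 64.06 kN·m (hogging).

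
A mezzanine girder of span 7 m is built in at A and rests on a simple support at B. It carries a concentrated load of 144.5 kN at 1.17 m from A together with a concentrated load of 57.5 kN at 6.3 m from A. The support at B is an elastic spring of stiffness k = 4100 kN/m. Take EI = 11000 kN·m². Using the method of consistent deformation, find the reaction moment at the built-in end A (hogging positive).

M_A = 157.7 kN·m

Remove the prop at B; the released (primary) structure is a cantilever built in at A.
Downward deflection at the released point B due to the loads:
  point load 144.5 at a = 1.17: Pa²(3L − a)/(6EI) = 653.7/EI
  point load 57.5 at a = 6.3: Pa²(3L − a)/(6EI) = 5591/EI
  δ_0 = 6245/EI
Flexibility coefficient — unit upward force at B: δ_{BB} = L³/(3EI) = 114.3/EI.
With EI = 11000 kN·m²: δ_0 = 0.56773 m and δ_{BB} = 0.010394 m/kN.
Compatibility — the spring shortens by R_B/k under the reaction it provides: δ_0 − R_B·δ_{BB} = R_B/k. With 1/k = 0.000244 m/kN, R_B = δ_0 / (δ_{BB} + 1/k) = 0.56773 / (0.010394 + 0.000244) = 53.37 kN.
Moment equilibrium about A: M_A = Σ(load moments about A) − R_B·L = 531.3 − 53.37×7 = 157.7 kN·m.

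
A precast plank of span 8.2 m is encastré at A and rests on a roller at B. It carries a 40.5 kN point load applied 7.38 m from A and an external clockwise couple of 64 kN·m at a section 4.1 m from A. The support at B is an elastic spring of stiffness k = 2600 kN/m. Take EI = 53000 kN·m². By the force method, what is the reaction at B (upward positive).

Choose R_B as the redundant. The primary structure is the cantilever fixed at A.
Downward deflection at the released point B due to the loads:
  point load 40.5 at a = 7.38: Pa²(3L − a)/(6EI) = 6331/EI
  clockwise couple 64 at a = 4.1: M₀a(2L − a)/(2EI) = 1614/EI
  δ_0 = 7944/EI
Tip deflection under a unit load at B: L³/(3EI) = 183.8/EI.
With EI = 53000 kN·m²: δ_0 = 0.14989 m and δ_{BB} = 0.003468 m/kN.
Compatibility — the spring shortens by R_B/k under the reaction it provides: δ_0 − R_B·δ_{BB} = R_B/k. With 1/k = 0.000385 m/kN, R_B = δ_0 / (δ_{BB} + 1/k) = 0.14989 / (0.003468 + 0.000385) = 38.91 kN.

R_B = 38.91 kN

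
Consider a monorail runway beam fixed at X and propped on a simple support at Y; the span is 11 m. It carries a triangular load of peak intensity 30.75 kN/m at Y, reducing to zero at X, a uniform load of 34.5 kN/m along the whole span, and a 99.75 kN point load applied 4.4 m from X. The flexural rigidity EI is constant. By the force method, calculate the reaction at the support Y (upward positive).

R_Y = 256.1 kN

Choose R_Y as the redundant. The primary structure is the cantilever fixed at X.
Free-end deflection of the primary structure under the applied loading (downward +):
  triangular load, peak 30.75 at the free end: 11w₀L⁴/(120EI) = 41269/EI
  UDL 34.5: wL⁴/(8EI) = 63139/EI
  point load 99.75 at a = 4.4: Pa²(3L − a)/(6EI) = 9205/EI
  δ_0 = 113614/EI
Tip deflection under a unit load at Y: L³/(3EI) = 443.7/EI.
The prop prevents deflection at Y: R_Y = δ_0/δ_{YY} = 113614/443.7 = 256.1 kN.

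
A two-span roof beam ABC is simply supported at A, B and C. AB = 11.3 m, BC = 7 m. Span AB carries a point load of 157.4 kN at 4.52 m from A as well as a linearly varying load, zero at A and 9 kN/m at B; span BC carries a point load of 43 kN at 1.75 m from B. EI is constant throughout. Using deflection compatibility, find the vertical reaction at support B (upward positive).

R_B = 187.1 kN

Take M_B as the redundant. Released structure: two simple spans AB and BC with a hinge at B.
Discontinuity in slope at B on the released structure — sum the simple-span end rotations:
  span AB: point load 157.4 at a = 4.52: Pab(L + a)/(6LEI) = 1126/EI
  span AB: triangular load, peak 9: w₀L³/(45EI) = 288.6/EI
  span BC: point load 43 at a = 1.75: Pab(L + b)/(6LEI) = 115.2/EI
  relative rotation θ_0 = (1414 + 115.2)/EI = 1529/EI
A unit hogging moment at B produces rotation L₁/(3EI) + L₂/(3EI) = 6.1/EI.
Slope continuity at B: θ_0 = M_B·6.1/EI, so M_B = 1529/6.1 = 250.7 kN·m (hogging).
Span AB, ΣM about A with M_B applied at B: R_B^{AB}·11.3 = 1095 + 250.7, so R_B^{AB} = 119 kN and R_A = 208.2 − 119 = 89.2 kN.
Span BC, ΣM about C: R_B^{BC}·7 = 225.8 + 250.7, so R_B^{BC} = 68.07 kN and R_C = 43 − 68.07 = -25.07 kN.
R_B = 119 + 68.07 = 187.1 kN.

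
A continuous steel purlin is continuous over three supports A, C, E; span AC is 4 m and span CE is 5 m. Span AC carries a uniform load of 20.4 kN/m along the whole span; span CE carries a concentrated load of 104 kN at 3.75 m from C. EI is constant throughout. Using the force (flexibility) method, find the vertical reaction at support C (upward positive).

Insert a hinge at C; M_C is the redundant, and each span becomes simply supported.
Discontinuity in slope at C on the released structure — sum the simple-span end rotations:
  span AC: UDL 20.4: wL³/(24EI) = 54.4/EI
  span CE: point load 104 at a = 3.75: Pab(L + b)/(6LEI) = 101.6/EI
  relative rotation θ_0 = (54.4 + 101.6)/EI = 156/EI
A unit hogging moment at C produces rotation L₁/(3EI) + L₂/(3EI) = 3/EI.
Slope continuity at C: θ_0 = M_C·3/EI, so M_C = 156/3 = 51.99 kN·m (hogging).
Span AC, ΣM about A with M_C applied at C: R_C^{AC}·4 = 163.2 + 51.99, so R_C^{AC} = 53.8 kN and R_A = 81.6 − 53.8 = 27.8 kN.
Span CE, ΣM about E: R_C^{CE}·5 = 130 + 51.99, so R_C^{CE} = 36.4 kN and R_E = 104 − 36.4 = 67.6 kN.
R_C = 53.8 + 36.4 = 90.19 kN.

R_C = 90.19 kN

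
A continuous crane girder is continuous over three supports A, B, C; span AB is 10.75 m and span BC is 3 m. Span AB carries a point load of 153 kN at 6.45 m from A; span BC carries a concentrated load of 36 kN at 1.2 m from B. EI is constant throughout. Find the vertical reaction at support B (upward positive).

Take M_B as the redundant. Released structure: two simple spans AB and BC with a hinge at B.
End slopes at the hinge B, treating each span as simply supported:
  span AB: point load 153 at a = 6.45: Pab(L + a)/(6LEI) = 1132/EI
  span BC: point load 36 at a = 1.2: Pab(L + b)/(6LEI) = 20.74/EI
  relative rotation θ_0 = (1132 + 20.74)/EI = 1152/EI
A unit hogging moment at B produces rotation L₁/(3EI) + L₂/(3EI) = 4.583/EI.
Slope continuity at B: θ_0 = M_B·4.583/EI, so M_B = 1152/4.583 = 251.4 kN·m (hogging).
Span AB, ΣM about A with M_B applied at B: R_B^{AB}·10.75 = 986.9 + 251.4, so R_B^{AB} = 115.2 kN and R_A = 153 − 115.2 = 37.81 kN.
Span BC, ΣM about C: R_B^{BC}·3 = 64.8 + 251.4, so R_B^{BC} = 105.4 kN and R_C = 36 − 105.4 = -69.41 kN.
R_B = 115.2 + 105.4 = 220.6 kN.

R_B = 220.6 kN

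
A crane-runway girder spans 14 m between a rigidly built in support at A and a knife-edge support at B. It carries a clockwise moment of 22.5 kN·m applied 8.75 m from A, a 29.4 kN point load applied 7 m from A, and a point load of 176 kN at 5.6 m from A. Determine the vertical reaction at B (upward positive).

R_B = 47.87 kN

Release the roller at B. Primary structure: cantilever fixed at A.
Downward deflection at the released point B due to the loads:
  clockwise couple 22.5 at a = 8.75: M₀a(2L − a)/(2EI) = 1895/EI
  point load 29.4 at a = 7: Pa²(3L − a)/(6EI) = 8404/EI
  point load 176 at a = 5.6: Pa²(3L − a)/(6EI) = 33484/EI
  δ_0 = 43783/EI
Tip deflection under a unit load at B: L³/(3EI) = 914.7/EI.
Compatibility at B: δ_0 − R_B·δ_{BB} = 0, so R_B = 43783/914.7 = 47.87 kN.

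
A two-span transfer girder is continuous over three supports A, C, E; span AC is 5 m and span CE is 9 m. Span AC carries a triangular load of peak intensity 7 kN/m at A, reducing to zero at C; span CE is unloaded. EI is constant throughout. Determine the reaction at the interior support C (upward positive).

R_C = 6.968 kN

Insert a hinge at C; M_C is the redundant, and each span becomes simply supported.
Rotations at C on the released spans (each span's end-slope, ×1/EI):
  span AC: triangular load, peak 7: 7w₀L³/(360EI) = 17.01/EI
  relative rotation θ_0 = (17.01 + 0)/EI = 17.01/EI
A unit hogging moment at C produces rotation L₁/(3EI) + L₂/(3EI) = 4.667/EI.
Compatibility: M_C·(L₁+L₂)/(3EI) = θ_0, giving M_C = 3.646 kN·m (hogging).
Span AC, ΣM about A with M_C applied at C: R_C^{AC}·5 = 29.17 + 3.646, so R_C^{AC} = 6.562 kN and R_A = 17.5 − 6.562 = 10.94 kN.
Span CE, ΣM about E: R_C^{CE}·9 = 0 + 3.646, so R_C^{CE} = 0.4051 kN and R_E = 0 − 0.4051 = -0.4051 kN.
R_C = 6.562 + 0.4051 = 6.968 kN.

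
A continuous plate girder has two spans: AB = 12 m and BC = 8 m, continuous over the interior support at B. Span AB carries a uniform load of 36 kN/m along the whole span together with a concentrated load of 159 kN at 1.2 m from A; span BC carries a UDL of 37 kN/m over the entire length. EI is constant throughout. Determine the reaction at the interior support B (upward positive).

Insert a hinge at B; M_B is the redundant, and each span becomes simply supported.
End slopes at the hinge B, treating each span as simply supported:
  span AB: UDL 36: wL³/(24EI) = 2592/EI
  span AB: point load 159 at a = 1.2: Pab(L + a)/(6LEI) = 377.8/EI
  span BC: UDL 37: wL³/(24EI) = 789.3/EI
  relative rotation θ_0 = (2970 + 789.3)/EI = 3759/EI
A unit hogging moment at B produces rotation L₁/(3EI) + L₂/(3EI) = 6.667/EI.
Slope continuity at B: θ_0 = M_B·6.667/EI, so M_B = 3759/6.667 = 563.9 kN·m (hogging).
Span AB, ΣM about A with M_B applied at B: R_B^{AB}·12 = 2783 + 563.9, so R_B^{AB} = 278.9 kN and R_A = 591 − 278.9 = 312.1 kN.
Span BC, ΣM about C: R_B^{BC}·8 = 1184 + 563.9, so R_B^{BC} = 218.5 kN and R_C = 296 − 218.5 = 77.52 kN.
R_B = 278.9 + 218.5 = 497.4 kN.

R_B = 497.4 kN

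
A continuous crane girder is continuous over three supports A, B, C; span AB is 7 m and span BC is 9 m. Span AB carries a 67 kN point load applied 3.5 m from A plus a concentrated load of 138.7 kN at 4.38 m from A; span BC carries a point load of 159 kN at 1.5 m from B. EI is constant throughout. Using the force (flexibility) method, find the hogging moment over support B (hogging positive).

M_B = 221.8 kN·m

Insert a hinge at B; M_B is the redundant, and each span becomes simply supported.
Rotations at B on the released spans (each span's end-slope, ×1/EI):
  span AB: point load 67 at a = 3.5: Pab(L + a)/(6LEI) = 205.2/EI
  span AB: point load 138.7 at a = 4.38: Pab(L + a)/(6LEI) = 431.3/EI
  span BC: point load 159 at a = 1.5: Pab(L + b)/(6LEI) = 546.6/EI
  relative rotation θ_0 = (636.5 + 546.6)/EI = 1183/EI
A unit hogging moment at B produces rotation L₁/(3EI) + L₂/(3EI) = 5.333/EI.
Compatibility: M_B·(L₁+L₂)/(3EI) = θ_0, giving M_B = 221.8 kN·m (hogging).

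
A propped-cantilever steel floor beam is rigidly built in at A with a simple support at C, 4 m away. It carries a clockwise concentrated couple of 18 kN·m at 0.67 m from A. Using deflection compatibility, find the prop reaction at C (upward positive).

Take the reaction at C as the redundant and release it; the primary structure is a cantilever fixed at A.
Free-end deflection of the primary structure under the applied loading (downward +):
  clockwise couple 18 at a = 0.67: M₀a(2L − a)/(2EI) = 44.2/EI
Flexibility coefficient — unit upward force at C: δ_{CC} = L³/(3EI) = 21.33/EI.
The prop prevents deflection at C: R_C = δ_0/δ_{CC} = 44.2/21.33 = 2.072 kN.

R_C = 2.072 kN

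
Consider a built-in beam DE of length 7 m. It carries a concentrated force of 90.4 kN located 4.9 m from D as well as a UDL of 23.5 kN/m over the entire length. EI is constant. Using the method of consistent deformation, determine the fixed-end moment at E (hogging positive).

Release both end moments; the primary structure is a simply-supported span DE with redundants M_D and M_E.
End rotations of the released simple span under the applied load (×1/EI):
  at D: point load 90.4 at a = 4.9: Pab(L + b)/(6LEI) = 201.5/EI
  at E: point load 90.4 at a = 4.9: Pab(L + a)/(6LEI) = 263.6/EI
  at D: UDL 23.5: wL³/(24EI) = 335.9/EI
  at E: UDL 23.5: wL³/(24EI) = 335.9/EI
  θ_D0 = 537.4/EI,  θ_E0 = 599.4/EI
Flexibility coefficients: a unit moment at one end gives L/(3EI) there and L/(6EI) at the far end, so f₁₁ = f₂₂ = 2.333/EI and f₁₂ = f₂₁ = 1.167/EI.
Compatibility — zero rotation at each built-in end:
  2.333 M_D + 1.167 M_E = 537.4
  1.167 M_D + 2.333 M_E = 599.4
Solving the pair gives M_D = 135.8 kN·m and M_E = 189 kN·m (hogging).

M_E = 189 kN·m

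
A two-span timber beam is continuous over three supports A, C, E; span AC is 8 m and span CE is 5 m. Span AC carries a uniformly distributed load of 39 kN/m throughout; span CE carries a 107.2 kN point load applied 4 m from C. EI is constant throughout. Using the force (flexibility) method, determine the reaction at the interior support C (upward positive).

R_C = 246.3 kN

Insert a hinge at C; M_C is the redundant, and each span becomes simply supported.
Rotations at C on the released spans (each span's end-slope, ×1/EI):
  span AC: UDL 39: wL³/(24EI) = 832/EI
  span CE: point load 107.2 at a = 4: Pab(L + b)/(6LEI) = 85.76/EI
  relative rotation θ_0 = (832 + 85.76)/EI = 917.8/EI
A unit hogging moment at C produces rotation L₁/(3EI) + L₂/(3EI) = 4.333/EI.
Compatibility: M_C·(L₁+L₂)/(3EI) = θ_0, giving M_C = 211.8 kN·m (hogging).
Span AC, ΣM about A with M_C applied at C: R_C^{AC}·8 = 1248 + 211.8, so R_C^{AC} = 182.5 kN and R_A = 312 − 182.5 = 129.5 kN.
Span CE, ΣM about E: R_C^{CE}·5 = 107.2 + 211.8, so R_C^{CE} = 63.8 kN and R_E = 107.2 − 63.8 = 43.4 kN.
R_C = 182.5 + 63.8 = 246.3 kN.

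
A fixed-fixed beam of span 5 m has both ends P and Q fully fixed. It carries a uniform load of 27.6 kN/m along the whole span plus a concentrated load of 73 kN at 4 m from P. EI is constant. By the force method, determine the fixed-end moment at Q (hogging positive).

M_Q = 104.2 kN·m

Take the two fixed-end moments M_P, M_Q as redundants; the released structure is the simple span PQ.
On the primary (simply-supported) span, the end slopes from the loading are:
  at P: UDL 27.6: wL³/(24EI) = 143.8/EI
  at Q: UDL 27.6: wL³/(24EI) = 143.8/EI
  at P: point load 73 at a = 4: Pab(L + b)/(6LEI) = 58.4/EI
  at Q: point load 73 at a = 4: Pab(L + a)/(6LEI) = 87.6/EI
  θ_P0 = 202.2/EI,  θ_Q0 = 231.3/EI
Flexibility coefficients: a unit moment at one end gives L/(3EI) there and L/(6EI) at the far end, so f₁₁ = f₂₂ = 1.667/EI and f₁₂ = f₂₁ = 0.8333/EI.
Compatibility — zero rotation at each built-in end:
  1.667 M_P + 0.8333 M_Q = 202.2
  0.8333 M_P + 1.667 M_Q = 231.3
Solving the pair gives M_P = 69.18 kN·m and M_Q = 104.2 kN·m (hogging).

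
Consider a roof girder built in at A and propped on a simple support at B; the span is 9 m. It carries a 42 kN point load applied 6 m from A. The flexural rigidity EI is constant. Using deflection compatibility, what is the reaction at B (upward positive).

Remove the prop at B; the released (primary) structure is a cantilever built in at A.
Primary-structure tip deflection at B by superposition:
  point load 42 at a = 6: Pa²(3L − a)/(6EI) = 5292/EI
Flexibility coefficient — unit upward force at B: δ_{BB} = L³/(3EI) = 243/EI.
The prop prevents deflection at B: R_B = δ_0/δ_{BB} = 5292/243 = 21.78 kN.

R_B = 21.78 kN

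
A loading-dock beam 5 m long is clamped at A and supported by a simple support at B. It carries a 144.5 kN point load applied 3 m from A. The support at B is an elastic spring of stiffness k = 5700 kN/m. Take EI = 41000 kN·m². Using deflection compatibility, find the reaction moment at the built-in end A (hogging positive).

M_A = 167.3 kN·m

Release the roller at B. Primary structure: cantilever fixed at A.
Primary-structure tip deflection at B by superposition:
  point load 144.5 at a = 3: Pa²(3L − a)/(6EI) = 2601/EI
Tip deflection under a unit load at B: L³/(3EI) = 41.67/EI.
With EI = 41000 kN·m²: δ_0 = 0.063439 m and δ_{BB} = 0.001016 m/kN.
Compatibility — the spring shortens by R_B/k under the reaction it provides: δ_0 − R_B·δ_{BB} = R_B/k. With 1/k = 0.000175 m/kN, R_B = δ_0 / (δ_{BB} + 1/k) = 0.063439 / (0.001016 + 0.000175) = 53.23 kN.
Moment equilibrium about A: M_A = Σ(load moments about A) − R_B·L = 433.5 − 53.23×5 = 167.3 kN·m.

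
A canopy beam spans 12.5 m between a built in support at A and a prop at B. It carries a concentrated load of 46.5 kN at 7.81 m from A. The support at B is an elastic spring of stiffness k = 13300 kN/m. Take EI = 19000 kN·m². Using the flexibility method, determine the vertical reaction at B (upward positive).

Remove the prop at B; the released (primary) structure is a cantilever built in at A.
Downward deflection at the released point B due to the loads:
  point load 46.5 at a = 7.81: Pa²(3L − a)/(6EI) = 14035/EI
Flexibility coefficient — unit upward force at B: δ_{BB} = L³/(3EI) = 651/EI.
With EI = 19000 kN·m²: δ_0 = 0.73869 m and δ_{BB} = 0.034265 m/kN.
Compatibility — the spring shortens by R_B/k under the reaction it provides: δ_0 − R_B·δ_{BB} = R_B/k. With 1/k = 0.000075 m/kN, R_B = δ_0 / (δ_{BB} + 1/k) = 0.73869 / (0.034265 + 0.000075) = 21.51 kN.

R_B = 21.51 kN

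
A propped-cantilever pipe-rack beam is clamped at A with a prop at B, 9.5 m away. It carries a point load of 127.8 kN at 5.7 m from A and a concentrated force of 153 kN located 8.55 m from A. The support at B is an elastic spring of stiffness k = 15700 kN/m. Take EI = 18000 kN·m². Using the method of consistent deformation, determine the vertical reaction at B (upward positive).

Take the reaction at B as the redundant and release it; the primary structure is a cantilever fixed at A.
Free-end deflection of the primary structure under the applied loading (downward +):
  point load 127.8 at a = 5.7: Pa²(3L − a)/(6EI) = 15778/EI
  point load 153 at a = 8.55: Pa²(3L − a)/(6EI) = 37189/EI
  δ_0 = 52968/EI
Flexibility coefficient — unit upward force at B: δ_{BB} = L³/(3EI) = 285.8/EI.
With EI = 18000 kN·m²: δ_0 = 2.9426 m and δ_{BB} = 0.015877 m/kN.
Compatibility — the spring shortens by R_B/k under the reaction it provides: δ_0 − R_B·δ_{BB} = R_B/k. With 1/k = 0.000064 m/kN, R_B = δ_0 / (δ_{BB} + 1/k) = 2.9426 / (0.015877 + 0.000064) = 184.6 kN.

R_B = 184.6 kN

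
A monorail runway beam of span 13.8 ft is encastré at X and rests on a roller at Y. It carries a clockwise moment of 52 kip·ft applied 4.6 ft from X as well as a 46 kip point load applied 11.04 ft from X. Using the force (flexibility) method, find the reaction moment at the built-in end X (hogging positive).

Remove the prop at Y; the released (primary) structure is a cantilever built in at X.
Primary-structure tip deflection at Y by superposition:
  clockwise couple 52 at a = 4.6: M₀a(2L − a)/(2EI) = 2751/EI
  point load 46 at a = 11.04: Pa²(3L − a)/(6EI) = 28369/EI
  δ_0 = 31120/EI
Flexibility coefficient — unit upward force at Y: δ_{YY} = L³/(3EI) = 876/EI.
Compatibility at Y: δ_0 − R_Y·δ_{YY} = 0, so R_Y = 31120/876 = 35.52 kip.
Moment equilibrium about X: M_X = Σ(load moments about X) − R_Y·L = 559.8 − 35.52×13.8 = 69.61 kip·ft.

M_X = 69.61 kip·ft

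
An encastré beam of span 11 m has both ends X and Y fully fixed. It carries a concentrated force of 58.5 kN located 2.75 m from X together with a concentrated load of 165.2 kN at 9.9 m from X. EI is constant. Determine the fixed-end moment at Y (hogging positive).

M_Y = 177.4 kN·m

Take the two fixed-end moments M_X, M_Y as redundants; the released structure is the simple span XY.
On the primary (simply-supported) span, the end slopes from the loading are:
  at X: point load 58.5 at a = 2.75: Pab(L + b)/(6LEI) = 387.1/EI
  at Y: point load 58.5 at a = 2.75: Pab(L + a)/(6LEI) = 276.5/EI
  at X: point load 165.2 at a = 9.9: Pab(L + b)/(6LEI) = 329.8/EI
  at Y: point load 165.2 at a = 9.9: Pab(L + a)/(6LEI) = 569.7/EI
  θ_X0 = 716.9/EI,  θ_Y0 = 846.2/EI
Flexibility coefficients: a unit moment at one end gives L/(3EI) there and L/(6EI) at the far end, so f₁₁ = f₂₂ = 3.667/EI and f₁₂ = f₂₁ = 1.833/EI.
Compatibility — zero rotation at each built-in end:
  3.667 M_X + 1.833 M_Y = 716.9
  1.833 M_X + 3.667 M_Y = 846.2
Solving the pair gives M_X = 106.8 kN·m and M_Y = 177.4 kN·m (hogging).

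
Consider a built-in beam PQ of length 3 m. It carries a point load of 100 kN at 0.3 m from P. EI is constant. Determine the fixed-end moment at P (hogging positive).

Take the two fixed-end moments M_P, M_Q as redundants; the released structure is the simple span PQ.
On the primary (simply-supported) span, the end slopes from the loading are:
  at P: point load 100 at a = 0.3: Pab(L + b)/(6LEI) = 25.65/EI
  at Q: point load 100 at a = 0.3: Pab(L + a)/(6LEI) = 14.85/EI
  θ_P0 = 25.65/EI,  θ_Q0 = 14.85/EI
Flexibility coefficients: a unit moment at one end gives L/(3EI) there and L/(6EI) at the far end, so f₁₁ = f₂₂ = 1/EI and f₁₂ = f₂₁ = 0.5/EI.
Compatibility — zero rotation at each built-in end:
  1 M_P + 0.5 M_Q = 25.65
  0.5 M_P + 1 M_Q = 14.85
Solving the pair gives M_P = 24.3 kN·m and M_Q = 2.7 kN·m (hogging).

M_P = 24.3 kN·m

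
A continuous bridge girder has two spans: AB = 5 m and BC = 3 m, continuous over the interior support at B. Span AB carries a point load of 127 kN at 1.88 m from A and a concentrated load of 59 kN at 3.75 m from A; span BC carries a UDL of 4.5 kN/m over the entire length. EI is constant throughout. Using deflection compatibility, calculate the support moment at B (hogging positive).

M_B = 96.21 kN·m

Take M_B as the redundant. Released structure: two simple spans AB and BC with a hinge at B.
Discontinuity in slope at B on the released structure — sum the simple-span end rotations:
  span AB: point load 127 at a = 1.88: Pab(L + a)/(6LEI) = 170.8/EI
  span AB: point load 59 at a = 3.75: Pab(L + a)/(6LEI) = 80.66/EI
  span BC: UDL 4.5: wL³/(24EI) = 5.062/EI
  relative rotation θ_0 = (251.5 + 5.062)/EI = 256.6/EI
A unit hogging moment at B produces rotation L₁/(3EI) + L₂/(3EI) = 2.667/EI.
Slope continuity at B: θ_0 = M_B·2.667/EI, so M_B = 256.6/2.667 = 96.21 kN·m (hogging).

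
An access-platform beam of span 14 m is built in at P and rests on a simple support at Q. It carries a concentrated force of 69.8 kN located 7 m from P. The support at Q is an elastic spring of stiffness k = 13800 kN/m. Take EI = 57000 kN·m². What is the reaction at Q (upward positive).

R_Q = 21.71 kN

Take the reaction at Q as the redundant and release it; the primary structure is a cantilever fixed at P.
Primary-structure tip deflection at Q by superposition:
  point load 69.8 at a = 7: Pa²(3L − a)/(6EI) = 19951/EI
Tip deflection under a unit load at Q: L³/(3EI) = 914.7/EI.
With EI = 57000 kN·m²: δ_0 = 0.35002 m and δ_{QQ} = 0.016047 m/kN.
Compatibility — the spring shortens by R_Q/k under the reaction it provides: δ_0 − R_Q·δ_{QQ} = R_Q/k. With 1/k = 0.000072 m/kN, R_Q = δ_0 / (δ_{QQ} + 1/k) = 0.35002 / (0.016047 + 0.000072) = 21.71 kN.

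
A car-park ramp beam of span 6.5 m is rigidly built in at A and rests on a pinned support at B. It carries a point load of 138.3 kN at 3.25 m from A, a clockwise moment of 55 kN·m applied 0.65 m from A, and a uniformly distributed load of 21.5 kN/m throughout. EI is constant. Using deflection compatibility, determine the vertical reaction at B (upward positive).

Remove the prop at B; the released (primary) structure is a cantilever built in at A.
Deflection at B on the released cantilever, summing each load's contribution:
  point load 138.3 at a = 3.25: Pa²(3L − a)/(6EI) = 3956/EI
  clockwise couple 55 at a = 0.65: M₀a(2L − a)/(2EI) = 220.8/EI
  UDL 21.5: wL⁴/(8EI) = 4797/EI
  δ_0 = 8974/EI
Tip deflection under a unit load at B: L³/(3EI) = 91.54/EI.
The prop prevents deflection at B: R_B = δ_0/δ_{BB} = 8974/91.54 = 98.04 kN.

R_B = 98.04 kN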